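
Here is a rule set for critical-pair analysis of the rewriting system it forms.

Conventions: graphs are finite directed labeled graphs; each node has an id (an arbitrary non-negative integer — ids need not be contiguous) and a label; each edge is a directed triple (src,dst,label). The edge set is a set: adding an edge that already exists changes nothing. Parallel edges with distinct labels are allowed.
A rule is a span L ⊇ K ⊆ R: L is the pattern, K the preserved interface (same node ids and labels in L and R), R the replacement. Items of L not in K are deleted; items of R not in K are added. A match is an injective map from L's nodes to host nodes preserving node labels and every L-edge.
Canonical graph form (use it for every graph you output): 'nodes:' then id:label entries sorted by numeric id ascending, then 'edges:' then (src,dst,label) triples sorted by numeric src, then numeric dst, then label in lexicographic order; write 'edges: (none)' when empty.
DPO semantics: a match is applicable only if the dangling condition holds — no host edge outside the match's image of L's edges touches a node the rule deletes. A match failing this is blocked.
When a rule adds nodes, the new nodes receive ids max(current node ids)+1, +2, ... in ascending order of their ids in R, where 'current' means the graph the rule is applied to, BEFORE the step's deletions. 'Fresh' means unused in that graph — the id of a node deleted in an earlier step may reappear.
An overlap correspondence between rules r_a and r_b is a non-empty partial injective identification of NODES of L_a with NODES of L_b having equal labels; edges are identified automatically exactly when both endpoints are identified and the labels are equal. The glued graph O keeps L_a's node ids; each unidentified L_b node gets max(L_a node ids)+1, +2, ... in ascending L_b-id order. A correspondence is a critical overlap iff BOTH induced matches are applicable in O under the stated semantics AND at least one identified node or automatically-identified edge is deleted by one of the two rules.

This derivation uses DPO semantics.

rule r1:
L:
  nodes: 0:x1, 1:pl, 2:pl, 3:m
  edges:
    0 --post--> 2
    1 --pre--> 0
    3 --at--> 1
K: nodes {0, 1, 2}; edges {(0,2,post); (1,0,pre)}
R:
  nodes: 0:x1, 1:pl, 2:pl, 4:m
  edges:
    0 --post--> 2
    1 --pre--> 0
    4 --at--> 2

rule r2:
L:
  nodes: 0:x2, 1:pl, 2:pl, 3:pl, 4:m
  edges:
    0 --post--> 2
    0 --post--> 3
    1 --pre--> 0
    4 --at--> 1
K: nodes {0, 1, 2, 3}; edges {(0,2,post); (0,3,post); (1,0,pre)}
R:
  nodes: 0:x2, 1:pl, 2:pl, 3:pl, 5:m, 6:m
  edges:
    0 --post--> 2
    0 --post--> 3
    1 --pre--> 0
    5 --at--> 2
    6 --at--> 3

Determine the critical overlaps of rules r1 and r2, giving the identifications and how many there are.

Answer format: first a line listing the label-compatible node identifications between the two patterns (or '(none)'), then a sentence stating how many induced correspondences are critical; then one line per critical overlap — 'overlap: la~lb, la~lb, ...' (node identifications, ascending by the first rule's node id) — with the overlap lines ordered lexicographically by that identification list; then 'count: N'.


label-compatible node identifications between L(r1) and L(r2): 1~1, 1~2, 1~3, 2~1, 2~2, 2~3, 3~4
3 of the induced correspondences are critical overlaps of r1 and r2.
overlap: 1~1, 2~2, 3~4
overlap: 1~1, 2~3, 3~4
overlap: 1~1, 3~4
count: 3


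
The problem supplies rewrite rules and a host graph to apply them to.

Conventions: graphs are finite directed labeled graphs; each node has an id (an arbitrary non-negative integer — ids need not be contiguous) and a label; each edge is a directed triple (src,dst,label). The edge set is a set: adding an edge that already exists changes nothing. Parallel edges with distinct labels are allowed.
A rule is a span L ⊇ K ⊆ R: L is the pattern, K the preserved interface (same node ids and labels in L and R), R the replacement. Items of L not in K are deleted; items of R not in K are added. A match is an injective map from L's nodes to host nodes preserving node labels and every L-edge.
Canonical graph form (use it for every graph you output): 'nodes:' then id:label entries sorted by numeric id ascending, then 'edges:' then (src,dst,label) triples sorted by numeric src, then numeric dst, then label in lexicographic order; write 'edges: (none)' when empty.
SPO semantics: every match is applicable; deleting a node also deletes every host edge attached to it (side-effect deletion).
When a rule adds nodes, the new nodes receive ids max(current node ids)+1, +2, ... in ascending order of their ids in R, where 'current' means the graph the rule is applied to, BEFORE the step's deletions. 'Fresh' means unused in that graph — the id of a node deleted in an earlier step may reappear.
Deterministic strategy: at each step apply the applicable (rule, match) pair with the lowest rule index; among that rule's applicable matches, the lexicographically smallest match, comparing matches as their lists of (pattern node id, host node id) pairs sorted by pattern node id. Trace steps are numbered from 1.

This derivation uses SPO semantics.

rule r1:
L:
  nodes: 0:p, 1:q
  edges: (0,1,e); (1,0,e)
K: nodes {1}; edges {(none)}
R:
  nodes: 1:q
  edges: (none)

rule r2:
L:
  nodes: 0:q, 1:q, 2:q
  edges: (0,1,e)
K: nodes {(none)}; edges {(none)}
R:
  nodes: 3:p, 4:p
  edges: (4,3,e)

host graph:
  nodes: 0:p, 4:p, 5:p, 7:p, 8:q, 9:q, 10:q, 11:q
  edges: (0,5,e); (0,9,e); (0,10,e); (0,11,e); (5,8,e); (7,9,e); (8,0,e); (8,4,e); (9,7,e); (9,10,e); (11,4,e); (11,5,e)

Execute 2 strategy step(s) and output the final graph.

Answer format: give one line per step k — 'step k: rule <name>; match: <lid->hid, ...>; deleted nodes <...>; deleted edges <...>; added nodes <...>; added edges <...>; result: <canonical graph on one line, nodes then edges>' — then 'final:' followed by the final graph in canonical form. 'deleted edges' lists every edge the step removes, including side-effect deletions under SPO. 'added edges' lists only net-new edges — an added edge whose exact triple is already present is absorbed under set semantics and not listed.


step 1: rule r1; match: 0->7, 1->9; deleted nodes 7; deleted edges (7,9,e); (9,7,e); added nodes (none); added edges (none); result: nodes: 0:p, 4:p, 5:p, 8:q, 9:q, 10:q, 11:q edges: (0,5,e); (0,9,e); (0,10,e); (0,11,e); (5,8,e); (8,0,e); (8,4,e); (9,10,e); (11,4,e); (11,5,e)
step 2: rule r2; match: 0->9, 1->10, 2->8; deleted nodes 8, 9, 10; deleted edges (0,9,e); (0,10,e); (5,8,e); (8,0,e); (8,4,e); (9,10,e); added nodes 12, 13; added edges (13,12,e); result: nodes: 0:p, 4:p, 5:p, 11:q, 12:p, 13:p edges: (0,5,e); (0,11,e); (11,4,e); (11,5,e); (13,12,e)
final:
nodes: 0:p, 4:p, 5:p, 11:q, 12:p, 13:p
edges: (0,5,e); (0,11,e); (11,4,e); (11,5,e); (13,12,e)


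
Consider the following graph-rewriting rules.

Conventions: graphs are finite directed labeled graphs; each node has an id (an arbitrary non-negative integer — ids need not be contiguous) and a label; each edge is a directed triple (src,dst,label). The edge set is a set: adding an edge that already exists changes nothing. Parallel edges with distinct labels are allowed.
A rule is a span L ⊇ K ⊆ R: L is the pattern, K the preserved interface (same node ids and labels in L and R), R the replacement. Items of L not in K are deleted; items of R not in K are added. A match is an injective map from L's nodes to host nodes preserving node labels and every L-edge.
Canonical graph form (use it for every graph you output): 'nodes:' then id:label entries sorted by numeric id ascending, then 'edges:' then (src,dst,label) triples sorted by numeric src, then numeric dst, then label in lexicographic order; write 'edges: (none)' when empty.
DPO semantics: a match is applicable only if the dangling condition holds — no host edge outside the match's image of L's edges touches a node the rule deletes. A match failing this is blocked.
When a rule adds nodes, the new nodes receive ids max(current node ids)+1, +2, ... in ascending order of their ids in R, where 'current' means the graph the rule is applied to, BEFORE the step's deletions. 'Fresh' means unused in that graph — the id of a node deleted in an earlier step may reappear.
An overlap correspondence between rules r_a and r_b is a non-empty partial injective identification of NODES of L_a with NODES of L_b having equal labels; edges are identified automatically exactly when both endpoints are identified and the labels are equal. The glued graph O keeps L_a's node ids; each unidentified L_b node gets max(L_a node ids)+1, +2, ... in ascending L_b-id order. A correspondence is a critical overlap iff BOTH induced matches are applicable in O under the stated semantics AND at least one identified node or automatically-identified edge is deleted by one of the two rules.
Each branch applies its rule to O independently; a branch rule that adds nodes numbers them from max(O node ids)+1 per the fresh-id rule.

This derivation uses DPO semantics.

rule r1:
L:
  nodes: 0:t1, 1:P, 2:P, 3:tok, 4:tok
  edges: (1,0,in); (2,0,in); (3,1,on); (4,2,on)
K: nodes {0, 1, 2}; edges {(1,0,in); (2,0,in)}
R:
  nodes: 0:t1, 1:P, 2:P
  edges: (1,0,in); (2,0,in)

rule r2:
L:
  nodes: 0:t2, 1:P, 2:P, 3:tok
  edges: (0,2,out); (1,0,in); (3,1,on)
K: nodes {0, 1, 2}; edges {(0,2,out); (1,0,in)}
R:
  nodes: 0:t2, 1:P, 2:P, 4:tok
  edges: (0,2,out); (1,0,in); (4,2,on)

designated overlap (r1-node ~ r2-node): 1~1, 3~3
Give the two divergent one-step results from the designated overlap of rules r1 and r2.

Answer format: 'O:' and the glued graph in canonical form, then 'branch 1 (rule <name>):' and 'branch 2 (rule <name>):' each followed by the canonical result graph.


O:
nodes: 0:t1, 1:P, 2:P, 3:tok, 4:tok, 5:t2, 6:P
edges: (1,0,in); (1,5,in); (2,0,in); (3,1,on); (4,2,on); (5,6,out)
branch 1 (rule r1):
nodes: 0:t1, 1:P, 2:P, 5:t2, 6:P
edges: (1,0,in); (1,5,in); (2,0,in); (5,6,out)
branch 2 (rule r2):
nodes: 0:t1, 1:P, 2:P, 4:tok, 5:t2, 6:P, 7:tok
edges: (1,0,in); (1,5,in); (2,0,in); (4,2,on); (5,6,out); (7,6,on)


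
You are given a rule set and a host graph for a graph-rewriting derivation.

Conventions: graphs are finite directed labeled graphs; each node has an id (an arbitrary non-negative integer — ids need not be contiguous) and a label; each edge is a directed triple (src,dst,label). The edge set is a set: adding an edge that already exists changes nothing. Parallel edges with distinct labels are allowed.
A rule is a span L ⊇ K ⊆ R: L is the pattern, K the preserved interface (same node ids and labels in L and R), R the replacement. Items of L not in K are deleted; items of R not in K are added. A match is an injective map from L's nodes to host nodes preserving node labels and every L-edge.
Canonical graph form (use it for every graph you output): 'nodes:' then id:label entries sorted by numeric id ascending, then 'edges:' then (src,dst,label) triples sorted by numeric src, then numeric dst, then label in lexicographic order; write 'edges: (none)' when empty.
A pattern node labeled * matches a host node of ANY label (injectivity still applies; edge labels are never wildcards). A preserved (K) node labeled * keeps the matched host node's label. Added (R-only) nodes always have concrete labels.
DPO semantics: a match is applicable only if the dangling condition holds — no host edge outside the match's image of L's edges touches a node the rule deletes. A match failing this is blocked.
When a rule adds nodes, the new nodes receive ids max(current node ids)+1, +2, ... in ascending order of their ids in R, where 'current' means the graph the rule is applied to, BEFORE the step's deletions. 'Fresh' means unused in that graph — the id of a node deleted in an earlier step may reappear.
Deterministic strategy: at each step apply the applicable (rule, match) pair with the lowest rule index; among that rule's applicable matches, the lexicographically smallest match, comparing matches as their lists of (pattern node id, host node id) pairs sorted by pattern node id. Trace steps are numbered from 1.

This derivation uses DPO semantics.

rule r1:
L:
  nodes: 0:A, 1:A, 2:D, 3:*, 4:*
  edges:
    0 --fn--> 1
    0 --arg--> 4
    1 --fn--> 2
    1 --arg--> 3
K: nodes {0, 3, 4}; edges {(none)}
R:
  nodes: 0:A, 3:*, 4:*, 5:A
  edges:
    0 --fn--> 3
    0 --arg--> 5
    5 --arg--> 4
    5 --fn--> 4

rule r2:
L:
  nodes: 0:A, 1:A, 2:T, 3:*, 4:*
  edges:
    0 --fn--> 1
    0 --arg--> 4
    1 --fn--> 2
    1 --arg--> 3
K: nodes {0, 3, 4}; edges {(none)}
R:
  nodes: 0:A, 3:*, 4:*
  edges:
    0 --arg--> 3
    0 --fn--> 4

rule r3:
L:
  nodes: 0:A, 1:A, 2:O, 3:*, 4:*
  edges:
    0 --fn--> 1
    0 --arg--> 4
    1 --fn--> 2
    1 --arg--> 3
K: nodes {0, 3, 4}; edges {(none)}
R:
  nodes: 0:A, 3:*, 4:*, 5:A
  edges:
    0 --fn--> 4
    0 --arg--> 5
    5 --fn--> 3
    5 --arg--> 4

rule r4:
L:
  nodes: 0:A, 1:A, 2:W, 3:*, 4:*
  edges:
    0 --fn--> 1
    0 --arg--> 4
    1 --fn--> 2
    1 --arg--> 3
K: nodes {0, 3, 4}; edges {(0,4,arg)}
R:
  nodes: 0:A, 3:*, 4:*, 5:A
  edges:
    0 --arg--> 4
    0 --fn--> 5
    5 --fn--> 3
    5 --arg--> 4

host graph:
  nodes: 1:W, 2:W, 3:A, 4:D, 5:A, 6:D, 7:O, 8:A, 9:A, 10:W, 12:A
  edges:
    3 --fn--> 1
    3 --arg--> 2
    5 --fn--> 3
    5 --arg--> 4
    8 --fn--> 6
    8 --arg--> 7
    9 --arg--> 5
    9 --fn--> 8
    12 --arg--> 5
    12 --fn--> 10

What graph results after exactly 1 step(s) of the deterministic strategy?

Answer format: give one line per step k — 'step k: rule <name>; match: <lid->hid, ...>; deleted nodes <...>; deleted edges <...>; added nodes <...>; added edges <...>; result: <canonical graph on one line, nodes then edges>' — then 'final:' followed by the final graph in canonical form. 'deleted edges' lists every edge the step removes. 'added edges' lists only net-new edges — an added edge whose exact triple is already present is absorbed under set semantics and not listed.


step 1: rule r1; match: 0->9, 1->8, 2->6, 3->7, 4->5; deleted nodes 6, 8; deleted edges (8,6,fn); (8,7,arg); (9,5,arg); (9,8,fn); added nodes 13; added edges (9,7,fn); (9,13,arg); (13,5,arg); (13,5,fn); result: nodes: 1:W, 2:W, 3:A, 4:D, 5:A, 7:O, 9:A, 10:W, 12:A, 13:A edges: (3,1,fn); (3,2,arg); (5,3,fn); (5,4,arg); (9,7,fn); (9,13,arg); (12,5,arg); (12,10,fn); (13,5,arg); (13,5,fn)
final:
nodes: 1:W, 2:W, 3:A, 4:D, 5:A, 7:O, 9:A, 10:W, 12:A, 13:A
edges: (3,1,fn); (3,2,arg); (5,3,fn); (5,4,arg); (9,7,fn); (9,13,arg); (12,5,arg); (12,10,fn); (13,5,arg); (13,5,fn)


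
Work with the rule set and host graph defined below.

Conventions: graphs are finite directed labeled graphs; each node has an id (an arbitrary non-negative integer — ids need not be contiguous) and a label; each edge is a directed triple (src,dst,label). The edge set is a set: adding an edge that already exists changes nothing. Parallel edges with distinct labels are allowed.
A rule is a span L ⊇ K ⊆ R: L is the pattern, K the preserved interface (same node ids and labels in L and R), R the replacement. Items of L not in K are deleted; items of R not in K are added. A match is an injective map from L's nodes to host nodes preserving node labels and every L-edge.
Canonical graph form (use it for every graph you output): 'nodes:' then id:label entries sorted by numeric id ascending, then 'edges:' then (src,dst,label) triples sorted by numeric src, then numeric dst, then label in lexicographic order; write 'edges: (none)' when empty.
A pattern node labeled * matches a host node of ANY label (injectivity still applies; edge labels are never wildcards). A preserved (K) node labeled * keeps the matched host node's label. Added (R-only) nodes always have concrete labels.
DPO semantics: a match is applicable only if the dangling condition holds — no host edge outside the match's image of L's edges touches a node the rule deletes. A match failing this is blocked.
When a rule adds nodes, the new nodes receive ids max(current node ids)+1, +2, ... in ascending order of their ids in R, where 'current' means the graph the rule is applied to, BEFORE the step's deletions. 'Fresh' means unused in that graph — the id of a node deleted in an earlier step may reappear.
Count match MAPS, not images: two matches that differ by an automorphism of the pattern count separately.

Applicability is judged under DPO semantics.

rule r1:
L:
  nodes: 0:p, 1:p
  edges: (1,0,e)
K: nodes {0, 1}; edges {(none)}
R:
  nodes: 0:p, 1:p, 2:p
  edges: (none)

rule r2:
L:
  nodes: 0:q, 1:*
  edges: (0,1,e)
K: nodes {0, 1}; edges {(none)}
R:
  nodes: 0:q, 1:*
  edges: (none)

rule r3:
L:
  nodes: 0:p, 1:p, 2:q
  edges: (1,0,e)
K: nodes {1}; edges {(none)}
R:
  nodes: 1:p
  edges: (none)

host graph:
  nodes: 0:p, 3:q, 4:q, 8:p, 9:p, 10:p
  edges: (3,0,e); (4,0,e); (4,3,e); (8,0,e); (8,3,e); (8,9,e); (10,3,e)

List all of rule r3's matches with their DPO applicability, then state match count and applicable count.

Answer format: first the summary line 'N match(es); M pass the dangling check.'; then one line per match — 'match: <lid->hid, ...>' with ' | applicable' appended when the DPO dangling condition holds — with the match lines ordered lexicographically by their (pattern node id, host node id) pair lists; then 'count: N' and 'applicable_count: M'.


4 match(es); 0 pass the dangling check.
match: 0->0, 1->8, 2->3
match: 0->0, 1->8, 2->4
match: 0->9, 1->8, 2->3
match: 0->9, 1->8, 2->4
count: 4
applicable_count: 0


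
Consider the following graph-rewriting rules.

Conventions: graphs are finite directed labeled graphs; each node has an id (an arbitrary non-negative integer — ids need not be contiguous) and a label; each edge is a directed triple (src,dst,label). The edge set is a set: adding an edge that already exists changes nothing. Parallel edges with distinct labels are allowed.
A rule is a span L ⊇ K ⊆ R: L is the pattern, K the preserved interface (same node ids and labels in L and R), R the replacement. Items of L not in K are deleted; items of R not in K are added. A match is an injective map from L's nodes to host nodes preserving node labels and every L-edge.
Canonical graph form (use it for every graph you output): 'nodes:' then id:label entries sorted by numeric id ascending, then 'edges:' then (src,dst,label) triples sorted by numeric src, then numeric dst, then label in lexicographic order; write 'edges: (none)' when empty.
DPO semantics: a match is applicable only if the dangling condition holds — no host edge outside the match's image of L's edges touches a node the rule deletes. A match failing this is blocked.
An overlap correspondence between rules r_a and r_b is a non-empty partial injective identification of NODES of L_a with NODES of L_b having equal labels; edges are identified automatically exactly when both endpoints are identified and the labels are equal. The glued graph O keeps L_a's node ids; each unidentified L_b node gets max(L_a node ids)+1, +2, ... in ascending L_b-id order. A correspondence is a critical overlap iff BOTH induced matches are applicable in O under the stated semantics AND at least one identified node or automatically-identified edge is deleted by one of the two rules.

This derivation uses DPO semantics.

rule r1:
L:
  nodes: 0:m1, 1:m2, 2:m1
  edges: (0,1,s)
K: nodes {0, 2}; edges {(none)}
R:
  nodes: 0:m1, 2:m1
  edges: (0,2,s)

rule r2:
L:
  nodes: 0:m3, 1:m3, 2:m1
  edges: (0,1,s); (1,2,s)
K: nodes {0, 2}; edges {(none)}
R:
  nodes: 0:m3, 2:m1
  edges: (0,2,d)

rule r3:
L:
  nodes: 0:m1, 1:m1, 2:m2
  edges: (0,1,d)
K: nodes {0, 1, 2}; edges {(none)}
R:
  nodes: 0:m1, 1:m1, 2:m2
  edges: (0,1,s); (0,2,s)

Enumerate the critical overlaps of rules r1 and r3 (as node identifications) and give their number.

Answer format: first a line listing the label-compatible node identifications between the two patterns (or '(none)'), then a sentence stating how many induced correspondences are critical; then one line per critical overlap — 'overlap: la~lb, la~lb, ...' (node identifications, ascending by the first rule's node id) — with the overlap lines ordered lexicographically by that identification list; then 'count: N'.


label-compatible node identifications between L(r1) and L(r3): 0~0, 0~1, 1~2, 2~0, 2~1
7 of the induced correspondences are critical overlaps of r1 and r3.
overlap: 0~0, 1~2
overlap: 0~0, 1~2, 2~1
overlap: 0~1, 1~2
overlap: 0~1, 1~2, 2~0
overlap: 1~2
overlap: 1~2, 2~0
overlap: 1~2, 2~1
count: 7


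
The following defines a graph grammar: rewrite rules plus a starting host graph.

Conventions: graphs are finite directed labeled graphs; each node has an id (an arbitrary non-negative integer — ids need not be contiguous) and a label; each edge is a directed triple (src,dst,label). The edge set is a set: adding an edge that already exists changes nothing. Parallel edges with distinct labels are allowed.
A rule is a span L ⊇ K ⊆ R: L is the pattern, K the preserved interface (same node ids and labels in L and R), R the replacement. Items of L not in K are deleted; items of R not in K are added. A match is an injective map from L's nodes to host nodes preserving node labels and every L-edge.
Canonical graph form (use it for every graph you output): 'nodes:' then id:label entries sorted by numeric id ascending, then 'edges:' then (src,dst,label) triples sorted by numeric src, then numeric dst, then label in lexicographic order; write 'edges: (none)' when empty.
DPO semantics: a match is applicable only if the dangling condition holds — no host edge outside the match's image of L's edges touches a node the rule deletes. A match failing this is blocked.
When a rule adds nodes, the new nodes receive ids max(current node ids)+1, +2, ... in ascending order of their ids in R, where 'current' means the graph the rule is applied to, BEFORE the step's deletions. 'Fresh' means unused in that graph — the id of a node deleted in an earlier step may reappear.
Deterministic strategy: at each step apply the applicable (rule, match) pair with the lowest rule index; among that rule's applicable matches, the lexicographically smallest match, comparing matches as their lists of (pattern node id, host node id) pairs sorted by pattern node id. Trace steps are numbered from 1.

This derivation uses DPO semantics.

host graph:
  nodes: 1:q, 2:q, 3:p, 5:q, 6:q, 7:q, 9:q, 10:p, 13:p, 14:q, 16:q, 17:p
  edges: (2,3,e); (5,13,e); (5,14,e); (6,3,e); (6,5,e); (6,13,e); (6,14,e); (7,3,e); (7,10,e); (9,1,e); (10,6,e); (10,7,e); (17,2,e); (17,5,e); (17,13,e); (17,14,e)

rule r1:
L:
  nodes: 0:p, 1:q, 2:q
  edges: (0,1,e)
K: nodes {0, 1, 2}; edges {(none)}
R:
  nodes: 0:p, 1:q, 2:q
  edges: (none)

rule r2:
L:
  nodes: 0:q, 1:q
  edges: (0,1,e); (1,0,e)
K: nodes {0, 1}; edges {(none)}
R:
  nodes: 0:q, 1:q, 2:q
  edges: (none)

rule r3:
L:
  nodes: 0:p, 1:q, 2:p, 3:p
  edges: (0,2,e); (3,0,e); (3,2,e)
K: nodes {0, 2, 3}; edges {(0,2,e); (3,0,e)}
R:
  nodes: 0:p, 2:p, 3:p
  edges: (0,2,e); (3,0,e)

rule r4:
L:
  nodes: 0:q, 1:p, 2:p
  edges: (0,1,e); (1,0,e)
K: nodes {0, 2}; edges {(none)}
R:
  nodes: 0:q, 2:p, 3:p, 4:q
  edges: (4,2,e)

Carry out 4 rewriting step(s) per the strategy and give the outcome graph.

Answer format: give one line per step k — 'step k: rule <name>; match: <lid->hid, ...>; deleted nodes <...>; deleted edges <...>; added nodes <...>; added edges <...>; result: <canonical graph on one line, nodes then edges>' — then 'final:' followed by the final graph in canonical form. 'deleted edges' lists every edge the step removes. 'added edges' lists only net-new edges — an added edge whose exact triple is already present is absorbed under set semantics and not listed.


step 1: rule r1; match: 0->10, 1->6, 2->1; deleted nodes (none); deleted edges (10,6,e); added nodes (none); added edges (none); result: nodes: 1:q, 2:q, 3:p, 5:q, 6:q, 7:q, 9:q, 10:p, 13:p, 14:q, 16:q, 17:p edges: (2,3,e); (5,13,e); (5,14,e); (6,3,e); (6,5,e); (6,13,e); (6,14,e); (7,3,e); (7,10,e); (9,1,e); (10,7,e); (17,2,e); (17,5,e); (17,13,e); (17,14,e)
step 2: rule r1; match: 0->10, 1->7, 2->1; deleted nodes (none); deleted edges (10,7,e); added nodes (none); added edges (none); result: nodes: 1:q, 2:q, 3:p, 5:q, 6:q, 7:q, 9:q, 10:p, 13:p, 14:q, 16:q, 17:p edges: (2,3,e); (5,13,e); (5,14,e); (6,3,e); (6,5,e); (6,13,e); (6,14,e); (7,3,e); (7,10,e); (9,1,e); (17,2,e); (17,5,e); (17,13,e); (17,14,e)
step 3: rule r1; match: 0->17, 1->2, 2->1; deleted nodes (none); deleted edges (17,2,e); added nodes (none); added edges (none); result: nodes: 1:q, 2:q, 3:p, 5:q, 6:q, 7:q, 9:q, 10:p, 13:p, 14:q, 16:q, 17:p edges: (2,3,e); (5,13,e); (5,14,e); (6,3,e); (6,5,e); (6,13,e); (6,14,e); (7,3,e); (7,10,e); (9,1,e); (17,5,e); (17,13,e); (17,14,e)
step 4: rule r1; match: 0->17, 1->5, 2->1; deleted nodes (none); deleted edges (17,5,e); added nodes (none); added edges (none); result: nodes: 1:q, 2:q, 3:p, 5:q, 6:q, 7:q, 9:q, 10:p, 13:p, 14:q, 16:q, 17:p edges: (2,3,e); (5,13,e); (5,14,e); (6,3,e); (6,5,e); (6,13,e); (6,14,e); (7,3,e); (7,10,e); (9,1,e); (17,13,e); (17,14,e)
final:
nodes: 1:q, 2:q, 3:p, 5:q, 6:q, 7:q, 9:q, 10:p, 13:p, 14:q, 16:q, 17:p
edges: (2,3,e); (5,13,e); (5,14,e); (6,3,e); (6,5,e); (6,13,e); (6,14,e); (7,3,e); (7,10,e); (9,1,e); (17,13,e); (17,14,e)


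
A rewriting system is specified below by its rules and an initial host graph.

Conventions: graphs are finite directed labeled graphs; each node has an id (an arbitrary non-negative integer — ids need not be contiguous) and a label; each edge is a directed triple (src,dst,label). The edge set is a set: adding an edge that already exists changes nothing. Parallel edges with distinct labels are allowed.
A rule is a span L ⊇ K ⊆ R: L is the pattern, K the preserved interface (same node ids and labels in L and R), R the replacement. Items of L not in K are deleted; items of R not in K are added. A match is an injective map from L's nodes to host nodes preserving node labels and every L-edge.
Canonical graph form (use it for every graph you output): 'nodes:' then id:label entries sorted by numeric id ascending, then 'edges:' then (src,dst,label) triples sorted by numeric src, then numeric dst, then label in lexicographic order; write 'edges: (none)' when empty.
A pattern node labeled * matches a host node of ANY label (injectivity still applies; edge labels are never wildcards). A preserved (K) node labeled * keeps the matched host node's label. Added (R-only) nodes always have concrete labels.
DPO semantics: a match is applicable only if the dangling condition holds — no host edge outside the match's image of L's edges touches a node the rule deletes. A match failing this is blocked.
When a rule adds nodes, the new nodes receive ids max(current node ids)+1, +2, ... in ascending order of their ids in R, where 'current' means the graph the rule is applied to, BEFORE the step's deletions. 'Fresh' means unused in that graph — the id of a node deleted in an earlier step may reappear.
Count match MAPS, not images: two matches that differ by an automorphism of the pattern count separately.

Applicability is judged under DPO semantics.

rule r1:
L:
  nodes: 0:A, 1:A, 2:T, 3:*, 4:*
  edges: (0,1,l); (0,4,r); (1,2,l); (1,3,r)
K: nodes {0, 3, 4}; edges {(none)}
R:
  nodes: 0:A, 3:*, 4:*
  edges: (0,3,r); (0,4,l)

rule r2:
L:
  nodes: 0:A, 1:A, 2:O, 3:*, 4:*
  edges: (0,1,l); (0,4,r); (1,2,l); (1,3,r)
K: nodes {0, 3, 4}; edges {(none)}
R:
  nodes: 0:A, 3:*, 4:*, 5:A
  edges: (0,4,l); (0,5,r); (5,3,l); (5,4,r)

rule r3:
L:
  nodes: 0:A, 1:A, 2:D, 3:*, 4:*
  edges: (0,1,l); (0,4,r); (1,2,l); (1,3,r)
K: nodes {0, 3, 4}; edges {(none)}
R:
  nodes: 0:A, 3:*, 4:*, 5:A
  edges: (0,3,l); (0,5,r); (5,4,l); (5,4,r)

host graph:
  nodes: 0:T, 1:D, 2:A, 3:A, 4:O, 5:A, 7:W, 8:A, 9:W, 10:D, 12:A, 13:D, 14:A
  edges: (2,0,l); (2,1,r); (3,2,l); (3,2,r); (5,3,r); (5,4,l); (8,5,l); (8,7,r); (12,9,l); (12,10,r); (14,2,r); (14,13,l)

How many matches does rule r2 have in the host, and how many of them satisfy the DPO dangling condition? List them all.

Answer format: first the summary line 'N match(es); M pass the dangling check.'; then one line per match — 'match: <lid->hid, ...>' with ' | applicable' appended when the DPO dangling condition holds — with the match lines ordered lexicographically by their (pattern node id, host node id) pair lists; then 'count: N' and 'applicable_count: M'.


1 match(es); 1 pass the dangling check.
match: 0->8, 1->5, 2->4, 3->3, 4->7 | applicable
count: 1
applicable_count: 1


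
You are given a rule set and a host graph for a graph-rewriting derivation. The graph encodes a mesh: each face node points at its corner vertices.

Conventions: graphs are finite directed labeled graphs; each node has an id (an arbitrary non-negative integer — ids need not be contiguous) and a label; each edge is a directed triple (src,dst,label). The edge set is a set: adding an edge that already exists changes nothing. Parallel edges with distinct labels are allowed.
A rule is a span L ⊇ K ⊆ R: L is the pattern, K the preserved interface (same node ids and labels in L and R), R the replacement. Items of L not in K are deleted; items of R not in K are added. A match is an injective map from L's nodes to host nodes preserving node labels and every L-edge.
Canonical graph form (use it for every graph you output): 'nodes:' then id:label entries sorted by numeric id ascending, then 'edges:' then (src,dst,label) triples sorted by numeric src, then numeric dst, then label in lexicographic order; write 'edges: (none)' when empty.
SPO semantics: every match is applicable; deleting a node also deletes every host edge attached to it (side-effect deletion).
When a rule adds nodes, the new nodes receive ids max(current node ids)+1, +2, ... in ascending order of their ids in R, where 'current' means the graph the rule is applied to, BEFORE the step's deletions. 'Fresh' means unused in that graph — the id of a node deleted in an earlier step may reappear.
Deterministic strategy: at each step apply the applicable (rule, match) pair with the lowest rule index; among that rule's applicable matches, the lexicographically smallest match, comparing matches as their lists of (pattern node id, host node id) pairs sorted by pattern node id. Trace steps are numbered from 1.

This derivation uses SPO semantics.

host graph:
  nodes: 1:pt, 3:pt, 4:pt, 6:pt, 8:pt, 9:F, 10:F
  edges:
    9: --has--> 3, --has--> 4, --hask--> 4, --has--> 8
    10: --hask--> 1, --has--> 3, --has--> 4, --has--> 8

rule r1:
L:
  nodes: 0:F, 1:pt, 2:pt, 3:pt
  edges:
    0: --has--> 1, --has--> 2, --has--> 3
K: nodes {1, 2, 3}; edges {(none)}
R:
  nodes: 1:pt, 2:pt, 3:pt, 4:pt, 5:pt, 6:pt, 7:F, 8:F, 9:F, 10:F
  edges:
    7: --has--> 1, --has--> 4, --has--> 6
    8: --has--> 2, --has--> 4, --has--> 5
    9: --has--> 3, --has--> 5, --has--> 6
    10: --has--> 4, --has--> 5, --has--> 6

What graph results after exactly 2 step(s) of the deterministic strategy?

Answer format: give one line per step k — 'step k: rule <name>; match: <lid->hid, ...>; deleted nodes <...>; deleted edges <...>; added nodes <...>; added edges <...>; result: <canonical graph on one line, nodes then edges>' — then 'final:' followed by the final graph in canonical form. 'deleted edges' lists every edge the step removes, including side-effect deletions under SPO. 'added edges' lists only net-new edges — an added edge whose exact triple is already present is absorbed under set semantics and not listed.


step 1: rule r1; match: 0->9, 1->3, 2->4, 3->8; deleted nodes 9; deleted edges (9,3,has); (9,4,has); (9,4,hask); (9,8,has); added nodes 11, 12, 13, 14, 15, 16, 17; added edges (14,3,has); (14,11,has); (14,13,has); (15,4,has); (15,11,has); (15,12,has); (16,8,has); (16,12,has); (16,13,has); (17,11,has); (17,12,has); (17,13,has); result: nodes: 1:pt, 3:pt, 4:pt, 6:pt, 8:pt, 10:F, 11:pt, 12:pt, 13:pt, 14:F, 15:F, 16:F, 17:F edges: (10,1,hask); (10,3,has); (10,4,has); (10,8,has); (14,3,has); (14,11,has); (14,13,has); (15,4,has); (15,11,has); (15,12,has); (16,8,has); (16,12,has); (16,13,has); (17,11,has); (17,12,has); (17,13,has)
step 2: rule r1; match: 0->10, 1->3, 2->4, 3->8; deleted nodes 10; deleted edges (10,1,hask); (10,3,has); (10,4,has); (10,8,has); added nodes 18, 19, 20, 21, 22, 23, 24; added edges (21,3,has); (21,18,has); (21,20,has); (22,4,has); (22,18,has); (22,19,has); (23,8,has); (23,19,has); (23,20,has); (24,18,has); (24,19,has); (24,20,has); result: nodes: 1:pt, 3:pt, 4:pt, 6:pt, 8:pt, 11:pt, 12:pt, 13:pt, 14:F, 15:F, 16:F, 17:F, 18:pt, 19:pt, 20:pt, 21:F, 22:F, 23:F, 24:F edges: (14,3,has); (14,11,has); (14,13,has); (15,4,has); (15,11,has); (15,12,has); (16,8,has); (16,12,has); (16,13,has); (17,11,has); (17,12,has); (17,13,has); (21,3,has); (21,18,has); (21,20,has); (22,4,has); (22,18,has); (22,19,has); (23,8,has); (23,19,has); (23,20,has); (24,18,has); (24,19,has); (24,20,has)
final:
nodes: 1:pt, 3:pt, 4:pt, 6:pt, 8:pt, 11:pt, 12:pt, 13:pt, 14:F, 15:F, 16:F, 17:F, 18:pt, 19:pt, 20:pt, 21:F, 22:F, 23:F, 24:F
edges: (14,3,has); (14,11,has); (14,13,has); (15,4,has); (15,11,has); (15,12,has); (16,8,has); (16,12,has); (16,13,has); (17,11,has); (17,12,has); (17,13,has); (21,3,has); (21,18,has); (21,20,has); (22,4,has); (22,18,has); (22,19,has); (23,8,has); (23,19,has); (23,20,has); (24,18,has); (24,19,has); (24,20,has)


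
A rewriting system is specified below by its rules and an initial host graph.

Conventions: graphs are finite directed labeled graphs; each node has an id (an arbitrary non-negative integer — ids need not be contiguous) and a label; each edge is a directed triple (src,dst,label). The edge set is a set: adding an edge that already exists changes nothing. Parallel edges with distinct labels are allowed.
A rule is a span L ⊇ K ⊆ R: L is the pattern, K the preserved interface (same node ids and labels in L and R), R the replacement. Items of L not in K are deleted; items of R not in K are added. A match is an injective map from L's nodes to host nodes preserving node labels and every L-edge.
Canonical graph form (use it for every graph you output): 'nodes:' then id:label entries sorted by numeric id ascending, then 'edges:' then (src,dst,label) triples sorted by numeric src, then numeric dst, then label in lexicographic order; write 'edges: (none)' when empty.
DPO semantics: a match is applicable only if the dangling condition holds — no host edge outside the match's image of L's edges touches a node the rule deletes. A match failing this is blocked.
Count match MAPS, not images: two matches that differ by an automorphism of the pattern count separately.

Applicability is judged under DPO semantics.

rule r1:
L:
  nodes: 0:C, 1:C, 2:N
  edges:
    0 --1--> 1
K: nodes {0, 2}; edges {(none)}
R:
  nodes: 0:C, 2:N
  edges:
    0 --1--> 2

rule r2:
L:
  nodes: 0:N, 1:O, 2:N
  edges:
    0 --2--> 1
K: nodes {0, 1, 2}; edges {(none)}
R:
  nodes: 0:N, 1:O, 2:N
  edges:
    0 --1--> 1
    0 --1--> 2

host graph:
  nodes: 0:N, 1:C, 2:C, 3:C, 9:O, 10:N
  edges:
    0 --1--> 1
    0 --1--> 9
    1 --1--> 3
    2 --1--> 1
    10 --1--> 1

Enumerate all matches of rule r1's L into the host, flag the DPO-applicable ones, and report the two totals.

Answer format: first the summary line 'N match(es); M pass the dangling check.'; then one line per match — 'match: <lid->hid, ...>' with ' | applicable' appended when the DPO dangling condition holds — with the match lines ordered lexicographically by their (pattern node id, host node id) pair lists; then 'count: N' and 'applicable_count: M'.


4 match(es); 2 pass the dangling check.
match: 0->1, 1->3, 2->0 | applicable
match: 0->1, 1->3, 2->10 | applicable
match: 0->2, 1->1, 2->0
match: 0->2, 1->1, 2->10
count: 4
applicable_count: 2


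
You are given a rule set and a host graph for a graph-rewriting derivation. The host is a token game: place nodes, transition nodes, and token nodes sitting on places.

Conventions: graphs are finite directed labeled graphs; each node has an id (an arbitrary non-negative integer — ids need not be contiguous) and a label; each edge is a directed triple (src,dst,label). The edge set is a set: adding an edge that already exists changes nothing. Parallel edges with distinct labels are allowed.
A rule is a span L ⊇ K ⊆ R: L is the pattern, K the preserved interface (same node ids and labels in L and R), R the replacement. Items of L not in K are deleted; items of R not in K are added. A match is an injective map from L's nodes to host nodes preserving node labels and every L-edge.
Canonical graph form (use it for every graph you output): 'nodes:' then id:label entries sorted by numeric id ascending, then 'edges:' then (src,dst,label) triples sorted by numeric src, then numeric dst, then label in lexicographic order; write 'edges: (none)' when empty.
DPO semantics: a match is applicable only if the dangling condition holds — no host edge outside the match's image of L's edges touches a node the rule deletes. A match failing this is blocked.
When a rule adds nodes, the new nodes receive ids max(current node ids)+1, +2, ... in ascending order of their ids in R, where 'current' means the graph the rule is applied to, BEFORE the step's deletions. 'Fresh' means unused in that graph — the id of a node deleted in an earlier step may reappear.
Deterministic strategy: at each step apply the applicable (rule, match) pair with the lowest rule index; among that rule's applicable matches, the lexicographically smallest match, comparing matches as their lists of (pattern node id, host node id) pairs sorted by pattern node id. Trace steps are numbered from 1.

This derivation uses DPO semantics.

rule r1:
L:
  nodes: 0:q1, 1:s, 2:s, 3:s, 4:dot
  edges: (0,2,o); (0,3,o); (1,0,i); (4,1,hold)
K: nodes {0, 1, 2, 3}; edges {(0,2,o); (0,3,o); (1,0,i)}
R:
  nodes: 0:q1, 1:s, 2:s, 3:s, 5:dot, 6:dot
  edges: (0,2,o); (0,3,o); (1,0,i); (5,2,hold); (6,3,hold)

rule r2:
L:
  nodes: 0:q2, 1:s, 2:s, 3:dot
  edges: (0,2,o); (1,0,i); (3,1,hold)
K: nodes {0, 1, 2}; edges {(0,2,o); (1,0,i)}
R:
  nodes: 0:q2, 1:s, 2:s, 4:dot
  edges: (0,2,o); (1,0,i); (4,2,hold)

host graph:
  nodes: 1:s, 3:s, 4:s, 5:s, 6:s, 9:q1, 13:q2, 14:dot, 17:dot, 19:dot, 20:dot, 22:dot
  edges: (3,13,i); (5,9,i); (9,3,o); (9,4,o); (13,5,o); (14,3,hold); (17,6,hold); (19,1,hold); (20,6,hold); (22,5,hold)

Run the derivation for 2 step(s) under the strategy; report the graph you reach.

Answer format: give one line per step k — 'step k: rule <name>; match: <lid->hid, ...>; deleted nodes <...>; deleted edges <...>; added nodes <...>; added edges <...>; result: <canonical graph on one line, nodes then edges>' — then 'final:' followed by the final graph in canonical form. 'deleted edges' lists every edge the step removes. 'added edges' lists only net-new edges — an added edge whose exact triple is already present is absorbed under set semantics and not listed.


step 1: rule r1; match: 0->9, 1->5, 2->3, 3->4, 4->22; deleted nodes 22; deleted edges (22,5,hold); added nodes 23, 24; added edges (23,3,hold); (24,4,hold); result: nodes: 1:s, 3:s, 4:s, 5:s, 6:s, 9:q1, 13:q2, 14:dot, 17:dot, 19:dot, 20:dot, 23:dot, 24:dot edges: (3,13,i); (5,9,i); (9,3,o); (9,4,o); (13,5,o); (14,3,hold); (17,6,hold); (19,1,hold); (20,6,hold); (23,3,hold); (24,4,hold)
step 2: rule r2; match: 0->13, 1->3, 2->5, 3->14; deleted nodes 14; deleted edges (14,3,hold); added nodes 25; added edges (25,5,hold); result: nodes: 1:s, 3:s, 4:s, 5:s, 6:s, 9:q1, 13:q2, 17:dot, 19:dot, 20:dot, 23:dot, 24:dot, 25:dot edges: (3,13,i); (5,9,i); (9,3,o); (9,4,o); (13,5,o); (17,6,hold); (19,1,hold); (20,6,hold); (23,3,hold); (24,4,hold); (25,5,hold)
final:
nodes: 1:s, 3:s, 4:s, 5:s, 6:s, 9:q1, 13:q2, 17:dot, 19:dot, 20:dot, 23:dot, 24:dot, 25:dot
edges: (3,13,i); (5,9,i); (9,3,o); (9,4,o); (13,5,o); (17,6,hold); (19,1,hold); (20,6,hold); (23,3,hold); (24,4,hold); (25,5,hold)


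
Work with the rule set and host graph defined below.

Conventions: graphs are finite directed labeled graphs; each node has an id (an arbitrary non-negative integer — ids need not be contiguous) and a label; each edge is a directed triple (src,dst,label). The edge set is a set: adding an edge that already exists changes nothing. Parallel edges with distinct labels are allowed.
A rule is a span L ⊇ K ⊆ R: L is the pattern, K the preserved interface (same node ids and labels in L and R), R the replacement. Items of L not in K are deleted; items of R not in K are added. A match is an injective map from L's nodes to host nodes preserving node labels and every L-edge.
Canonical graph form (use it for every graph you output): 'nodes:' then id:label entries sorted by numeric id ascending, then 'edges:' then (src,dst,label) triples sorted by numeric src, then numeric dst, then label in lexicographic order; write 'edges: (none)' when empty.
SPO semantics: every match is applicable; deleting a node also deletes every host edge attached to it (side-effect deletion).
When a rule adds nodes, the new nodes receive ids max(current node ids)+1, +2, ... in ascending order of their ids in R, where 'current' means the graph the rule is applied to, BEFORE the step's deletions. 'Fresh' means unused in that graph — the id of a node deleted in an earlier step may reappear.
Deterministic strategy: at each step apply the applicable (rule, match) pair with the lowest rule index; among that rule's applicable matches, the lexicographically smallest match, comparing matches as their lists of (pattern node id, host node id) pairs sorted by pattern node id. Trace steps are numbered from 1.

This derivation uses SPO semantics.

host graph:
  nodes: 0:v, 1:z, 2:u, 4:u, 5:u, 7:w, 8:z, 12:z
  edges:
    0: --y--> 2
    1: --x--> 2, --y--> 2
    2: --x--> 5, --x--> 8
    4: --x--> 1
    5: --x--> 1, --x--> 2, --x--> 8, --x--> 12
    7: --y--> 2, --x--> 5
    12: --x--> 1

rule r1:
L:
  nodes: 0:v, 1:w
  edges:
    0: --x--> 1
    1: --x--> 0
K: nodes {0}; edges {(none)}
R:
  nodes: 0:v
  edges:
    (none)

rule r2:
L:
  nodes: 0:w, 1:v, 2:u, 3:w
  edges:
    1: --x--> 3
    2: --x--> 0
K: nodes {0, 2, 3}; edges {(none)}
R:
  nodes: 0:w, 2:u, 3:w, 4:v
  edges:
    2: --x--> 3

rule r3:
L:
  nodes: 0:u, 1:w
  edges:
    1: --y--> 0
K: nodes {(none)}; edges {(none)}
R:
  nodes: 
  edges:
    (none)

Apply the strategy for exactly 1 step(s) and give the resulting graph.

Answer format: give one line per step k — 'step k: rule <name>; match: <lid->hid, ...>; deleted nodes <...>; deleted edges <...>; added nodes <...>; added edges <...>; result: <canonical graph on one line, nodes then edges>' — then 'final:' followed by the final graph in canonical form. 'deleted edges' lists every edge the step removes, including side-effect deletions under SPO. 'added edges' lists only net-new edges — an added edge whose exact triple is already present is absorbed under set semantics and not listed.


step 1: rule r3; match: 0->2, 1->7; deleted nodes 2, 7; deleted edges (0,2,y); (1,2,x); (1,2,y); (2,5,x); (2,8,x); (5,2,x); (7,2,y); (7,5,x); added nodes (none); added edges (none); result: nodes: 0:v, 1:z, 4:u, 5:u, 8:z, 12:z edges: (4,1,x); (5,1,x); (5,8,x); (5,12,x); (12,1,x)
final:
nodes: 0:v, 1:z, 4:u, 5:u, 8:z, 12:z
edges: (4,1,x); (5,1,x); (5,8,x); (5,12,x); (12,1,x)
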